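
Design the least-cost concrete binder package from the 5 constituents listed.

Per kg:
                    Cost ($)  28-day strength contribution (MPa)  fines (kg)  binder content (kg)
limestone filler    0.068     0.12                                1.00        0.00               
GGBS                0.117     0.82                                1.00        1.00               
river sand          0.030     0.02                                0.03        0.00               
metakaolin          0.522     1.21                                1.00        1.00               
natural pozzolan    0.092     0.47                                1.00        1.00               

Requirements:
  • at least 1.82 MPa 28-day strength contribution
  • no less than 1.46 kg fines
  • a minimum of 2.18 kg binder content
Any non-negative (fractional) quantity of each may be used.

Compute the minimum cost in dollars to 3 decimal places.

$0.260

Treat it as an LP. Let x1 = kg of limestone filler, x2 = kg of GGBS, x3 = kg of river sand, x4 = kg of metakaolin, x5 = kg of natural pozzolan.
Minimize 0.068x1 + 0.117x2 + 0.03x3 + 0.522x4 + 0.092x5 s.t.:
  0.12x1 + 0.82x2 + 0.02x3 + 1.21x4 + 0.47x5 ≥ 1.82   (28-day strength contribution)
  1x1 + 1x2 + 0.03x3 + 1x4 + 1x5 ≥ 1.46   (fines)
  1x2 + 1x4 + 1x5 ≥ 2.18   (binder content)
  x1, x2, x3, x4, x5 ≥ 0.
The cheapest feasible vertex uses only GGBS; limestone filler, river sand, metakaolin, natural pozzolan are not used. Binding constraint: 28-day strength contribution.
Solving gives x2 = 2.22.
Hence cost = 0.117·2.22 = $0.25974.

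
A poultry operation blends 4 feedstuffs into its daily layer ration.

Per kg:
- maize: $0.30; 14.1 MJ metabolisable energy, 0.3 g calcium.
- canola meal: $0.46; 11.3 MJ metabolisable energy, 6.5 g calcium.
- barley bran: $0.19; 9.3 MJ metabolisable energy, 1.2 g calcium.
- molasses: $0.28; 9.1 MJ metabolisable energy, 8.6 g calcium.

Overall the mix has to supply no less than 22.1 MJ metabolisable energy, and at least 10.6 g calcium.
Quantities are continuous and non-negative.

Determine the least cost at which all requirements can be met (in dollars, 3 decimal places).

Let x1 = kg of maize, x2 = kg of canola meal, x3 = kg of barley bran, x4 = kg of molasses.
min 0.3x1 + 0.46x2 + 0.19x3 + 0.28x4 s.t.:
  14.1x1 + 11.3x2 + 9.3x3 + 9.1x4 ≥ 22.1   (metabolisable energy)
  0.3x1 + 6.5x2 + 1.2x3 + 8.6x4 ≥ 10.6   (calcium)
  x1, x2, x3, x4 ≥ 0.
The cheapest feasible vertex uses only barley bran, molasses; maize, canola meal are not used. There the metabolisable energy and calcium constraints are tight.
Solving gives x3 = 1.3553, x4 = 1.0434.
Total cost: 0.19·1.3553 + 0.28·1.0434 = 0.54966.

$0.550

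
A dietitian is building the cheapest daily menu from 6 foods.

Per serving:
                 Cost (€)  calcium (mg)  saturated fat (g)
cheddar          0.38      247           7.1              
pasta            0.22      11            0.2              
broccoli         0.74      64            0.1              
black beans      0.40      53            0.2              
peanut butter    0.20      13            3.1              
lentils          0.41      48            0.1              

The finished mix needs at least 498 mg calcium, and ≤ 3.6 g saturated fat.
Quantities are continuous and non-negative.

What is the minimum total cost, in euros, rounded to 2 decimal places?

Set it up as a linear program. Let x1 = servings of cheddar, x2 = servings of pasta, x3 = servings of broccoli, x4 = servings of black beans, x5 = servings of peanut butter, x6 = servings of lentils.
Minimize 0.38x1 + 0.22x2 + 0.74x3 + 0.4x4 + 0.2x5 + 0.41x6 subject to:
  247x1 + 11x2 + 64x3 + 53x4 + 13x5 + 48x6 ≥ 498   (calcium)
  7.1x1 + 0.2x2 + 0.1x3 + 0.2x4 + 3.1x5 + 0.1x6 ≤ 3.6   (saturated fat)
  x1, x2, x3, x4, x5, x6 ≥ 0.
The optimal basis is {cheddar, black beans}; pasta, broccoli, peanut butter, lentils drop out. Binding constraints: calcium and saturated fat.
Solving gives x1 = 0.279, x4 = 8.096.
Cost = 0.38·0.279 + 0.4·8.096 = 3.3444.

€3.34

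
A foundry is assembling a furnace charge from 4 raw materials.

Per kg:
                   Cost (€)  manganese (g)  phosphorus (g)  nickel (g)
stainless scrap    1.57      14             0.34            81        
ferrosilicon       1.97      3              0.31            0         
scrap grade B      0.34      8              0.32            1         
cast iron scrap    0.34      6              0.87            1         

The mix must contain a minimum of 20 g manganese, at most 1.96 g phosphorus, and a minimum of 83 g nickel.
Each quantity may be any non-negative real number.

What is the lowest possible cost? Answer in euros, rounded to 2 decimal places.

Treat it as an LP. Let x1 = kg of stainless scrap, x2 = kg of ferrosilicon, x3 = kg of scrap grade B, x4 = kg of cast iron scrap.
min 1.57x1 + 1.97x2 + 0.34x3 + 0.34x4 with:
  14x1 + 3x2 + 8x3 + 6x4 ≥ 20   (manganese)
  0.34x1 + 0.31x2 + 0.32x3 + 0.87x4 ≤ 1.96   (phosphorus)
  81x1 + 1x3 + 1x4 ≥ 83   (nickel)
  x1, x2, x3, x4 ≥ 0.
At the optimum only stainless scrap, scrap grade B are positive (ferrosilicon, cast iron scrap = 0). Binding constraints: manganese and nickel.
Optimal quantities: stainless scrap = 1.016 kg, scrap grade B = 0.7224 kg.
Hence cost = 1.57·1.016 + 0.34·0.7224 = €1.8407.

€1.84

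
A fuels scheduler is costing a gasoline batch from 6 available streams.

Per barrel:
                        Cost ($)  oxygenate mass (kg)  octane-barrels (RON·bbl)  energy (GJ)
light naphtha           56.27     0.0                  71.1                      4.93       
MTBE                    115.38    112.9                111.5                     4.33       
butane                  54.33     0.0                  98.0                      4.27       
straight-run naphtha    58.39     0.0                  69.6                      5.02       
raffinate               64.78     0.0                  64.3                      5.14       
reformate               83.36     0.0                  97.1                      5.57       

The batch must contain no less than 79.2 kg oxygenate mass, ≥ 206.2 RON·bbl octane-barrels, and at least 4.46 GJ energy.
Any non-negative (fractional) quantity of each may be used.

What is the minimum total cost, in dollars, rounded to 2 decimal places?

This is a linear program. Let x1 = barrels of light naphtha, x2 = barrels of MTBE, x3 = barrels of butane, x4 = barrels of straight-run naphtha, x5 = barrels of raffinate, x6 = barrels of reformate.
Minimise 56.27x1 + 115.38x2 + 54.33x3 + 58.39x4 + 64.78x5 + 83.36x6 s.t.:
  112.9x2 ≥ 79.2   (oxygenate mass)
  71.1x1 + 111.5x2 + 98x3 + 69.6x4 + 64.3x5 + 97.1x6 ≥ 206.2   (octane-barrels)
  4.93x1 + 4.33x2 + 4.27x3 + 5.02x4 + 5.14x5 + 5.57x6 ≥ 4.46   (energy)
  x1, x2, x3, x4, x5, x6 ≥ 0.
At the optimum only MTBE, butane are positive (light naphtha, straight-run naphtha, raffinate, reformate = 0). There the oxygenate mass and octane-barrels constraints are tight.
So MTBE = 0.7015 barrels, butane = 1.306 barrels.
Objective = 115.38·0.7015 + 54.33·1.306 = 151.8941.

$151.89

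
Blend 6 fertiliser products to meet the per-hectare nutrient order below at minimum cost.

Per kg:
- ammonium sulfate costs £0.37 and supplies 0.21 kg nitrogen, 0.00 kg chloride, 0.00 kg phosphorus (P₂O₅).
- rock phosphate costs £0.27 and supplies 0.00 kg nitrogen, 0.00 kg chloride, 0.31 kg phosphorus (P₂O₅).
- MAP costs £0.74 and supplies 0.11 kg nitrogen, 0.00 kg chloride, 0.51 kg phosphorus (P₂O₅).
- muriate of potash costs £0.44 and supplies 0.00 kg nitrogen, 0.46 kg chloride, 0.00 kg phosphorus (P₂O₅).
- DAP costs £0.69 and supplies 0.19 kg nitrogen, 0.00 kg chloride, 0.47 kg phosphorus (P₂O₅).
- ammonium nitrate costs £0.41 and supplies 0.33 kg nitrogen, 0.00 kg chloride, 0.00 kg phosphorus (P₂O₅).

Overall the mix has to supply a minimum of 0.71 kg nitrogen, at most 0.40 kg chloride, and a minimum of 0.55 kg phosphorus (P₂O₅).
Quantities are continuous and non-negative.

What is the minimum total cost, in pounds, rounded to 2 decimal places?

Let x1 = kg of ammonium sulfate, x2 = kg of rock phosphate, x3 = kg of MAP, x4 = kg of muriate of potash, x5 = kg of DAP, x6 = kg of ammonium nitrate.
Minimize 0.37x1 + 0.27x2 + 0.74x3 + 0.44x4 + 0.69x5 + 0.41x6 subject to:
  0.21x1 + 0.11x3 + 0.19x5 + 0.33x6 ≥ 0.71   (nitrogen)
  0.46x4 ≤ 0.4   (chloride)
  0.31x2 + 0.51x3 + 0.47x5 ≥ 0.55   (phosphorus (P₂O₅))
  x1, x2, x3, x4, x5, x6 ≥ 0.
At the optimum only rock phosphate, ammonium nitrate are positive (ammonium sulfate, MAP, muriate of potash, DAP = 0). There the nitrogen and phosphorus (P₂O₅) constraints are tight.
Solving gives x2 = 1.774, x6 = 2.152.
Total cost: 0.27·1.774 + 0.41·2.152 = 1.3613.

£1.36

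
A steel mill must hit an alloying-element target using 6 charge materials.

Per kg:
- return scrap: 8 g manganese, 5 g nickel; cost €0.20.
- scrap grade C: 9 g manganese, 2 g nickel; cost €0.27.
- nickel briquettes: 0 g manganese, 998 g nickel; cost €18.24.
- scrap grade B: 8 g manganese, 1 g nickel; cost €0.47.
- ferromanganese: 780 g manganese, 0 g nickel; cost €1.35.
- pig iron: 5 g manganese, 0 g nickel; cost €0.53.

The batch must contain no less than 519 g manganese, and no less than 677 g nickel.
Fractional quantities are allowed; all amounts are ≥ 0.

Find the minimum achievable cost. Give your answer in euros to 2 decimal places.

€13.27

This is a linear program. Let x1 = kg of return scrap, x2 = kg of scrap grade C, x3 = kg of nickel briquettes, x4 = kg of scrap grade B, x5 = kg of ferromanganese, x6 = kg of pig iron.
Minimise 0.2x1 + 0.27x2 + 18.24x3 + 0.47x4 + 1.35x5 + 0.53x6 subject to:
  8x1 + 9x2 + 8x4 + 780x5 + 5x6 ≥ 519   (manganese)
  5x1 + 2x2 + 998x3 + 1x4 ≥ 677   (nickel)
  x1, x2, x3, x4, x5, x6 ≥ 0.
At the optimum only nickel briquettes, ferromanganese are positive (return scrap, scrap grade C, scrap grade B, pig iron = 0). Binding constraints: manganese and nickel.
So nickel briquettes = 0.6784 kg, ferromanganese = 0.6654 kg.
Total cost: 18.24·0.6784 + 1.35·0.6654 = 13.2723.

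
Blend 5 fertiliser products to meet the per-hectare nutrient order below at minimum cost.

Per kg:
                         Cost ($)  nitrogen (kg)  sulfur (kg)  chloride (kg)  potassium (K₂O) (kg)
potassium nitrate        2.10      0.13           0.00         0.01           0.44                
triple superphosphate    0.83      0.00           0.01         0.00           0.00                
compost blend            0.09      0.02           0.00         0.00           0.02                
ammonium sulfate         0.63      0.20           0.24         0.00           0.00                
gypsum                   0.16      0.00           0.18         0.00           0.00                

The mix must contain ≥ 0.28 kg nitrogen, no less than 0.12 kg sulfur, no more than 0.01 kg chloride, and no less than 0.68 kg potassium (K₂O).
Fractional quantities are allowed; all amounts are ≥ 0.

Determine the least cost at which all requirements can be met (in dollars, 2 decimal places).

$3.17

Treat it as an LP. Let x1 = kg of potassium nitrate, x2 = kg of triple superphosphate, x3 = kg of compost blend, x4 = kg of ammonium sulfate, x5 = kg of gypsum.
Minimise 2.1x1 + 0.83x2 + 0.09x3 + 0.63x4 + 0.16x5 s.t.:
  0.13x1 + 0.02x3 + 0.2x4 ≥ 0.28   (nitrogen)
  0.01x2 + 0.24x4 + 0.18x5 ≥ 0.12   (sulfur)
  0.01x1 ≤ 0.01   (chloride)
  0.44x1 + 0.02x3 ≥ 0.68   (potassium (K₂O))
  x1, x2, x3, x4, x5 ≥ 0.
The optimal basis is {compost blend, gypsum}; potassium nitrate, triple superphosphate, ammonium sulfate drop out. The sulfur and potassium (K₂O) requirements are met with equality.
Optimal quantities: compost blend = 34 kg, gypsum = 0.6667 kg.
Hence cost = 0.09·34 + 0.16·0.6667 = $3.1667.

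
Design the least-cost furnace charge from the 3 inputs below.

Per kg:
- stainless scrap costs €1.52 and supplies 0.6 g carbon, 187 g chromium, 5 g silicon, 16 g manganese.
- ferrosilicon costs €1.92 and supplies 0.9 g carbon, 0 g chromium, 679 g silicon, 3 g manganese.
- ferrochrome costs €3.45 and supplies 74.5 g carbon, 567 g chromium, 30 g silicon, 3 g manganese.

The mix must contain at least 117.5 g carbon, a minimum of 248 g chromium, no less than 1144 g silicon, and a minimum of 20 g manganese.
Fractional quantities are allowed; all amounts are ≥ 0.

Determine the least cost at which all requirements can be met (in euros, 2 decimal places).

€9.45

This is a linear program. Let x1 = kg of stainless scrap, x2 = kg of ferrosilicon, x3 = kg of ferrochrome.
Minimize 1.52x1 + 1.92x2 + 3.45x3 with:
  0.6x1 + 0.9x2 + 74.5x3 ≥ 117.5   (carbon)
  187x1 + 567x3 ≥ 248   (chromium)
  5x1 + 679x2 + 30x3 ≥ 1144   (silicon)
  16x1 + 3x2 + 3x3 ≥ 20   (manganese)
  x1, x2, x3 ≥ 0.
The optimal mix uses every input. Binding constraints: carbon, silicon, manganese.
Optimal quantities: stainless scrap = 0.6568 kg, ferrosilicon = 1.611 kg, ferrochrome = 1.552 kg.
Objective = 1.52·0.6568 + 1.92·1.611 + 3.45·1.552 = 9.4459.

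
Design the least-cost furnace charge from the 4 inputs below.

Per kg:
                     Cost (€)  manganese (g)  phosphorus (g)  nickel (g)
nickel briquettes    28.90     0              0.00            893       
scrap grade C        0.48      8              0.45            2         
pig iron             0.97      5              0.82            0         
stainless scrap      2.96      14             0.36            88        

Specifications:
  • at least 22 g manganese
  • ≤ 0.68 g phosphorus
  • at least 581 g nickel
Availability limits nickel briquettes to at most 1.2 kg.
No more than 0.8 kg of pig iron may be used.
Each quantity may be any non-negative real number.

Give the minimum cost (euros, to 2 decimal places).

€18.98

Treat it as an LP. Let x1 = kg of nickel briquettes, x2 = kg of scrap grade C, x3 = kg of pig iron, x4 = kg of stainless scrap.
Minimise 28.9x1 + 0.48x2 + 0.97x3 + 2.96x4 s.t.:
  8x2 + 5x3 + 14x4 ≥ 22   (manganese)
  0.45x2 + 0.82x3 + 0.36x4 ≤ 0.68   (phosphorus)
  893x1 + 2x2 + 88x4 ≥ 581   (nickel)
  x1 ≤ 1.2
  x3 ≤ 0.8
  x1, x2, x3, x4 ≥ 0.
The optimal basis is {nickel briquettes, stainless scrap}; scrap grade C, pig iron drop out. There the manganese and nickel constraints are tight.
So nickel briquettes = 0.4958 kg, stainless scrap = 1.571 kg.
Objective = 28.9·0.4958 + 2.96·1.571 = 18.9788.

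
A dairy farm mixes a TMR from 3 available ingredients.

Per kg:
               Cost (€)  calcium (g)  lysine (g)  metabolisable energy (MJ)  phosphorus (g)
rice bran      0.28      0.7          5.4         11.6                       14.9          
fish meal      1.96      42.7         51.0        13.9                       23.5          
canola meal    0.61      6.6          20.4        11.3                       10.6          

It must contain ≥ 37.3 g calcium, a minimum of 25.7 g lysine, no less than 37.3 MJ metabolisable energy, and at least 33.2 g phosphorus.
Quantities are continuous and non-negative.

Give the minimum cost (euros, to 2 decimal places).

€2.26

Treat it as an LP. Let x1 = kg of rice bran, x2 = kg of fish meal, x3 = kg of canola meal.
Minimize 0.28x1 + 1.96x2 + 0.61x3 subject to:
  0.7x1 + 42.7x2 + 6.6x3 ≥ 37.3   (calcium)
  5.4x1 + 51x2 + 20.4x3 ≥ 25.7   (lysine)
  11.6x1 + 13.9x2 + 11.3x3 ≥ 37.3   (metabolisable energy)
  14.9x1 + 23.5x2 + 10.6x3 ≥ 33.2   (phosphorus)
  x1, x2, x3 ≥ 0.
The minimum-cost mix takes nothing from canola meal — only rice bran, fish meal. The calcium and metabolisable energy requirements are met with equality.
Optimal quantities: rice bran = 2.212 kg, fish meal = 0.8373 kg.
Hence cost = 0.28·2.212 + 1.96·0.8373 = €2.2605.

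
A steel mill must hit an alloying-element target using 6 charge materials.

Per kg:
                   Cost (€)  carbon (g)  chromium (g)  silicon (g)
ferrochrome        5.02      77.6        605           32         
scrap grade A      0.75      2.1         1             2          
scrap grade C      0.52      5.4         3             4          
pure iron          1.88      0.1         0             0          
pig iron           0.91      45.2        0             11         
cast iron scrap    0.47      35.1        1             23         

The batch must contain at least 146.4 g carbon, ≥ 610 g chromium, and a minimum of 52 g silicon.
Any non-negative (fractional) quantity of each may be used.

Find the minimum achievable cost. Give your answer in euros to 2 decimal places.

€5.96

Let x1 = kg of ferrochrome, x2 = kg of scrap grade A, x3 = kg of scrap grade C, x4 = kg of pure iron, x5 = kg of pig iron, x6 = kg of cast iron scrap.
min 5.02x1 + 0.75x2 + 0.52x3 + 1.88x4 + 0.91x5 + 0.47x6 subject to:
  77.6x1 + 2.1x2 + 5.4x3 + 0.1x4 + 45.2x5 + 35.1x6 ≥ 146.4   (carbon)
  605x1 + 1x2 + 3x3 + 1x6 ≥ 610   (chromium)
  32x1 + 2x2 + 4x3 + 11x5 + 23x6 ≥ 52   (silicon)
  x1, x2, x3, x4, x5, x6 ≥ 0.
The minimum-cost mix takes nothing from scrap grade A, scrap grade C, pure iron, pig iron — only ferrochrome, cast iron scrap. Binding constraints: carbon and chromium.
So ferrochrome = 1.005 kg, cast iron scrap = 1.949 kg.
Total cost: 5.02·1.005 + 0.47·1.949 = 5.9611.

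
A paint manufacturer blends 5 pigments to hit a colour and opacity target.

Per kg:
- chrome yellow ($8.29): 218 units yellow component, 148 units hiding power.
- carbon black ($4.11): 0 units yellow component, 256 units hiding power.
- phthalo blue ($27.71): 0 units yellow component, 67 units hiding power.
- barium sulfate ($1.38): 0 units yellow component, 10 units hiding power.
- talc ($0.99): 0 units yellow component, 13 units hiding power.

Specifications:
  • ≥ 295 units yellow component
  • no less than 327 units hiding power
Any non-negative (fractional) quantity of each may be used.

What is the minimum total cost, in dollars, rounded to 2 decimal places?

Treat it as an LP. Let x1 = kg of chrome yellow, x2 = kg of carbon black, x3 = kg of phthalo blue, x4 = kg of barium sulfate, x5 = kg of talc.
min 8.29x1 + 4.11x2 + 27.71x3 + 1.38x4 + 0.99x5 with:
  218x1 ≥ 295   (yellow component)
  148x1 + 256x2 + 67x3 + 10x4 + 13x5 ≥ 327   (hiding power)
  x1, x2, x3, x4, x5 ≥ 0.
The optimal basis is {chrome yellow, carbon black}; phthalo blue, barium sulfate, talc drop out. Binding constraints: yellow component and hiding power.
That vertex is x1 = 1.353, x2 = 0.495.
Total cost: 8.29·1.353 + 4.11·0.495 = 13.2508.

$13.25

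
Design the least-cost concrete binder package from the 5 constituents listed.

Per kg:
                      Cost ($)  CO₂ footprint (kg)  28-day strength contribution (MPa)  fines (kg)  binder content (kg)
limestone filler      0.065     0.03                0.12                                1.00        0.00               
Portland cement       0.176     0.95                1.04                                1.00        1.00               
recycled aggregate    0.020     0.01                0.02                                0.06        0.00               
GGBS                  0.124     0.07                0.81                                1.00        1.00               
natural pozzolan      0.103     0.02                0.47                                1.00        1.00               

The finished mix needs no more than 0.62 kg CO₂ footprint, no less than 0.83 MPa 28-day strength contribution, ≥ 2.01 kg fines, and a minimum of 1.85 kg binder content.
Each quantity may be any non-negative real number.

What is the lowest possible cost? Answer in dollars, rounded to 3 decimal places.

Let x1 = kg of limestone filler, x2 = kg of Portland cement, x3 = kg of recycled aggregate, x4 = kg of GGBS, x5 = kg of natural pozzolan.
min 0.065x1 + 0.176x2 + 0.02x3 + 0.124x4 + 0.103x5 subject to:
  0.03x1 + 0.95x2 + 0.01x3 + 0.07x4 + 0.02x5 ≤ 0.62   (CO₂ footprint)
  0.12x1 + 1.04x2 + 0.02x3 + 0.81x4 + 0.47x5 ≥ 0.83   (28-day strength contribution)
  1x1 + 1x2 + 0.06x3 + 1x4 + 1x5 ≥ 2.01   (fines)
  1x2 + 1x4 + 1x5 ≥ 1.85   (binder content)
  x1, x2, x3, x4, x5 ≥ 0.
At the optimum only limestone filler, natural pozzolan are positive (Portland cement, recycled aggregate, GGBS = 0). There the fines and binder content constraints are tight.
That vertex is x1 = 0.16, x5 = 1.85.
Cost = 0.065·0.16 + 0.103·1.85 = 0.20095.

$0.201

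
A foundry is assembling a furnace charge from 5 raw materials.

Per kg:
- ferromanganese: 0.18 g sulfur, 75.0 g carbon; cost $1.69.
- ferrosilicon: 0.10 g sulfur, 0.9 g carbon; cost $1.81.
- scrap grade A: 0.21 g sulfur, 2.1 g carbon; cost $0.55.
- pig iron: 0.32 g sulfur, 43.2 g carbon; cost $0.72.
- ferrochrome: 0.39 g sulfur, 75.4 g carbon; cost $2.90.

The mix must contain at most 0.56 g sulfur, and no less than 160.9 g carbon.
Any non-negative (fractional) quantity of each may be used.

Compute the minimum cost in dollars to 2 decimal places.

$3.42

Set it up as a linear program. Let x1 = kg of ferromanganese, x2 = kg of ferrosilicon, x3 = kg of scrap grade A, x4 = kg of pig iron, x5 = kg of ferrochrome.
Minimize 1.69x1 + 1.81x2 + 0.55x3 + 0.72x4 + 2.9x5 s.t.:
  0.18x1 + 0.1x2 + 0.21x3 + 0.32x4 + 0.39x5 ≤ 0.56   (sulfur)
  75x1 + 0.9x2 + 2.1x3 + 43.2x4 + 75.4x5 ≥ 160.9   (carbon)
  x1, x2, x3, x4, x5 ≥ 0.
The optimal basis is {ferromanganese, pig iron}; ferrosilicon, scrap grade A, ferrochrome drop out. Binding constraints: sulfur and carbon.
Solving gives x1 = 1.682, x4 = 0.8036.
Objective = 1.69·1.682 + 0.72·0.8036 = 3.4212.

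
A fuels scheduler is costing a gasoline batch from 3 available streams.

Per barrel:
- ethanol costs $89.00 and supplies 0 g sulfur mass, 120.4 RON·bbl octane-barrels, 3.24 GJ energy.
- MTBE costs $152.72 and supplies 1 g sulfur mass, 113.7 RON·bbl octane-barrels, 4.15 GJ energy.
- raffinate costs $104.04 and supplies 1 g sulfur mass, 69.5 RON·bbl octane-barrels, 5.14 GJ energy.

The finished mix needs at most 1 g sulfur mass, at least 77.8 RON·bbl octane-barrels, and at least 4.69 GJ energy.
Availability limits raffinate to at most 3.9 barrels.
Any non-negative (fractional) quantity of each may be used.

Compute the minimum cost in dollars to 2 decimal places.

$99.33

Set it up as a linear program. Let x1 = barrels of ethanol, x2 = barrels of MTBE, x3 = barrels of raffinate.
Minimize 89x1 + 152.72x2 + 104.04x3 subject to:
  1x2 + 1x3 ≤ 1   (sulfur mass)
  120.4x1 + 113.7x2 + 69.5x3 ≥ 77.8   (octane-barrels)
  3.24x1 + 4.15x2 + 5.14x3 ≥ 4.69   (energy)
  x3 ≤ 3.9
  x1, x2, x3 ≥ 0.
The cheapest feasible vertex uses only ethanol, raffinate; MTBE is not used. There the octane-barrels and energy constraints are tight.
So ethanol = 0.1878 barrels, raffinate = 0.7941 barrels.
Objective = 89·0.1878 + 104.04·0.7941 = 99.3324.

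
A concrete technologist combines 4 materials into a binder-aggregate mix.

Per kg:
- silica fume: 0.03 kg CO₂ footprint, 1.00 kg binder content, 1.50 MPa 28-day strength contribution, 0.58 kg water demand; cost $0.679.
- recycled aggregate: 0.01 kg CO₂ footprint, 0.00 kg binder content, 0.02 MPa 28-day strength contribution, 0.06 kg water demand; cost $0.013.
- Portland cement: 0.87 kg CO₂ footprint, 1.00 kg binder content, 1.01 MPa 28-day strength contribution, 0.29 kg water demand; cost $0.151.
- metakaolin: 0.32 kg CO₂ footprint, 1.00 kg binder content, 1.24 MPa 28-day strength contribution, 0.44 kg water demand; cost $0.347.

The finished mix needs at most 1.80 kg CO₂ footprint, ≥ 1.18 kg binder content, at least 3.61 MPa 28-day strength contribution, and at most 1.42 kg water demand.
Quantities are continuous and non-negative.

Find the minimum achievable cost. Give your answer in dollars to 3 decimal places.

$0.823

Let x1 = kg of silica fume, x2 = kg of recycled aggregate, x3 = kg of Portland cement, x4 = kg of metakaolin.
Minimize 0.679x1 + 0.013x2 + 0.151x3 + 0.347x4 s.t.:
  0.03x1 + 0.01x2 + 0.87x3 + 0.32x4 ≤ 1.8   (CO₂ footprint)
  1x1 + 1x3 + 1x4 ≥ 1.18   (binder content)
  1.5x1 + 0.02x2 + 1.01x3 + 1.24x4 ≥ 3.61   (28-day strength contribution)
  0.58x1 + 0.06x2 + 0.29x3 + 0.44x4 ≤ 1.42   (water demand)
  x1, x2, x3, x4 ≥ 0.
The cheapest feasible vertex uses only Portland cement, metakaolin; silica fume, recycled aggregate are not used. There the CO₂ footprint and 28-day strength contribution constraints are tight.
Optimal quantities: Portland cement = 1.425 kg, metakaolin = 1.751 kg.
Hence cost = 0.151·1.425 + 0.347·1.751 = $0.82277.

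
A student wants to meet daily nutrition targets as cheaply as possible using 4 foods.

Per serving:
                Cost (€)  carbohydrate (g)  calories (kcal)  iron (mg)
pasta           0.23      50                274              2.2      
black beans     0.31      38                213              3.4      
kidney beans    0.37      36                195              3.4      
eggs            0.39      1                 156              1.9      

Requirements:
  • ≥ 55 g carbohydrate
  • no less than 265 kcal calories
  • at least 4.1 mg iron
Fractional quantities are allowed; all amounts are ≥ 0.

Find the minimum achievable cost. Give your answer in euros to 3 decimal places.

Treat it as an LP. Let x1 = servings of pasta, x2 = servings of black beans, x3 = servings of kidney beans, x4 = servings of eggs.
min 0.23x1 + 0.31x2 + 0.37x3 + 0.39x4 subject to:
  50x1 + 38x2 + 36x3 + 1x4 ≥ 55   (carbohydrate)
  274x1 + 213x2 + 195x3 + 156x4 ≥ 265   (calories)
  2.2x1 + 3.4x2 + 3.4x3 + 1.9x4 ≥ 4.1   (iron)
  x1, x2, x3, x4 ≥ 0.
At the optimum only pasta, black beans are positive (kidney beans, eggs = 0). There the carbohydrate and iron constraints are tight.
Solving gives x1 = 0.3611, x2 = 0.9722.
Hence cost = 0.23·0.3611 + 0.31·0.9722 = €0.38444.

€0.384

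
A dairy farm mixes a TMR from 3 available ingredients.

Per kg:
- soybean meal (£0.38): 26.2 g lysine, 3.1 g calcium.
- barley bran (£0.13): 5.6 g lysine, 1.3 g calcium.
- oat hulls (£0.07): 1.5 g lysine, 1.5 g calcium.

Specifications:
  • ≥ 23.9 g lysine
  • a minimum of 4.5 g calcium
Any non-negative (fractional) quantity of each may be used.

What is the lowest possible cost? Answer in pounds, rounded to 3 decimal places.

This is a linear program. Let x1 = kg of soybean meal, x2 = kg of barley bran, x3 = kg of oat hulls.
Minimize 0.38x1 + 0.13x2 + 0.07x3 subject to:
  26.2x1 + 5.6x2 + 1.5x3 ≥ 23.9   (lysine)
  3.1x1 + 1.3x2 + 1.5x3 ≥ 4.5   (calcium)
  x1, x2, x3 ≥ 0.
The cheapest feasible vertex uses only soybean meal, oat hulls; barley bran is not used. Binding constraints: lysine and calcium.
So soybean meal = 0.8398 kg, oat hulls = 1.264 kg.
Cost = 0.38·0.8398 + 0.07·1.264 = 0.40760.

£0.408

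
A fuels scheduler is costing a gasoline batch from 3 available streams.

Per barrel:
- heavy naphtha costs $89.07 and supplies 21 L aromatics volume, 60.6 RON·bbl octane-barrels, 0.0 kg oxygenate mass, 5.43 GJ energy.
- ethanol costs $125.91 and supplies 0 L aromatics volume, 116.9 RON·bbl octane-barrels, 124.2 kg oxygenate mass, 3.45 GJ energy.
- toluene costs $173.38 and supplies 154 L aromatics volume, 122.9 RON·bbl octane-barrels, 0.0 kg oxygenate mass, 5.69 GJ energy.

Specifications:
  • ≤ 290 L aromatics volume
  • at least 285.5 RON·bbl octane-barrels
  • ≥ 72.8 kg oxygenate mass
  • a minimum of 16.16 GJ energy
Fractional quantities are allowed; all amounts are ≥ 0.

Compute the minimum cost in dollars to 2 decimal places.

Let x1 = barrels of heavy naphtha, x2 = barrels of ethanol, x3 = barrels of toluene.
Minimise 89.07x1 + 125.91x2 + 173.38x3 subject to:
  21x1 + 154x3 ≤ 290   (aromatics volume)
  60.6x1 + 116.9x2 + 122.9x3 ≥ 285.5   (octane-barrels)
  124.2x2 ≥ 72.8   (oxygenate mass)
  5.43x1 + 3.45x2 + 5.69x3 ≥ 16.16   (energy)
  x1, x2, x3 ≥ 0.
At the optimum only heavy naphtha, ethanol are positive (toluene = 0). There the octane-barrels and energy constraints are tight.
Solving gives x1 = 2.12388, x2 = 1.34126.
Cost = 89.07·2.12388 + 125.91·1.34126 = 358.0520.

$358.05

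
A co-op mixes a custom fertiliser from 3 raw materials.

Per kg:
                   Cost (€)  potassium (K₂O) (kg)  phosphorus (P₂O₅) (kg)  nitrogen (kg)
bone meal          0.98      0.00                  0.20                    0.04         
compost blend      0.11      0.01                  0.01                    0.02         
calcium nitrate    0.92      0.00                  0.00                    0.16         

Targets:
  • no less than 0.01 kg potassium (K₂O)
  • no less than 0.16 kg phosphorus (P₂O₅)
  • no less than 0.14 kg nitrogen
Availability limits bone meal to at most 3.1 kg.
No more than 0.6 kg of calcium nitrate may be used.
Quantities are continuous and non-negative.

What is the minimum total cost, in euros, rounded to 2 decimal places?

Let x1 = kg of bone meal, x2 = kg of compost blend, x3 = kg of calcium nitrate.
Minimise 0.98x1 + 0.11x2 + 0.92x3 s.t.:
  0.01x2 ≥ 0.01   (potassium (K₂O))
  0.2x1 + 0.01x2 ≥ 0.16   (phosphorus (P₂O₅))
  0.04x1 + 0.02x2 + 0.16x3 ≥ 0.14   (nitrogen)
  x1 ≤ 3.1
  x3 ≤ 0.6
  x1, x2, x3 ≥ 0.
At the optimum only bone meal, compost blend are positive (calcium nitrate = 0). The phosphorus (P₂O₅) and nitrogen requirements are met with equality.
Solving gives x1 = 0.5, x2 = 6.
Total cost: 0.98·0.5 + 0.11·6 = 1.1500.

€1.15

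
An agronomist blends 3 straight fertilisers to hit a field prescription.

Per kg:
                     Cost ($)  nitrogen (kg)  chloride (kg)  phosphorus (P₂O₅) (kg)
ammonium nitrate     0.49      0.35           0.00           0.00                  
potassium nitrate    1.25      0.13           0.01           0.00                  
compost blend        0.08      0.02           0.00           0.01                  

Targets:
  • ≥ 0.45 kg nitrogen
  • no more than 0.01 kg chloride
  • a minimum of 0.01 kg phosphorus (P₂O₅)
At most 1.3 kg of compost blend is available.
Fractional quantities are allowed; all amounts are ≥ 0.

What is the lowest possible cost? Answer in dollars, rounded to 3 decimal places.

$0.682

Set it up as a linear program. Let x1 = kg of ammonium nitrate, x2 = kg of potassium nitrate, x3 = kg of compost blend.
Minimize 0.49x1 + 1.25x2 + 0.08x3 with:
  0.35x1 + 0.13x2 + 0.02x3 ≥ 0.45   (nitrogen)
  0.01x2 ≤ 0.01   (chloride)
  0.01x3 ≥ 0.01   (phosphorus (P₂O₅))
  x3 ≤ 1.3
  x1, x2, x3 ≥ 0.
The cheapest feasible vertex uses only ammonium nitrate, compost blend; potassium nitrate is not used. There the nitrogen and phosphorus (P₂O₅) constraints are tight.
That vertex is x1 = 1.229, x3 = 1.
Cost = 0.49·1.229 + 0.08·1 = 0.68221.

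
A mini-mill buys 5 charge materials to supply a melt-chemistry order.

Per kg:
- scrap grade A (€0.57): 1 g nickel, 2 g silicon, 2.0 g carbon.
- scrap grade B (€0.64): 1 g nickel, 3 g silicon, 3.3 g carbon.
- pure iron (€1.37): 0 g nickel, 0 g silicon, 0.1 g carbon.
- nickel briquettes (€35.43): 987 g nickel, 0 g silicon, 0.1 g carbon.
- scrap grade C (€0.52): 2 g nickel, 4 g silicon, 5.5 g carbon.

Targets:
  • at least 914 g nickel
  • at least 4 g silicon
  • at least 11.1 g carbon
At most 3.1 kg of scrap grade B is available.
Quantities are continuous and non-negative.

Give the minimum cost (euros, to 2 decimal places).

€33.71

Set it up as a linear program. Let x1 = kg of scrap grade A, x2 = kg of scrap grade B, x3 = kg of pure iron, x4 = kg of nickel briquettes, x5 = kg of scrap grade C.
min 0.57x1 + 0.64x2 + 1.37x3 + 35.43x4 + 0.52x5 subject to:
  1x1 + 1x2 + 987x4 + 2x5 ≥ 914   (nickel)
  2x1 + 3x2 + 4x5 ≥ 4   (silicon)
  2x1 + 3.3x2 + 0.1x3 + 0.1x4 + 5.5x5 ≥ 11.1   (carbon)
  x2 ≤ 3.1
  x1, x2, x3, x4, x5 ≥ 0.
The optimal basis is {nickel briquettes, scrap grade C}; scrap grade A, scrap grade B, pure iron drop out. The nickel and carbon requirements are met with equality.
That vertex is x4 = 0.922, x5 = 2.001.
Cost = 35.43·0.922 + 0.52·2.001 = 33.7070.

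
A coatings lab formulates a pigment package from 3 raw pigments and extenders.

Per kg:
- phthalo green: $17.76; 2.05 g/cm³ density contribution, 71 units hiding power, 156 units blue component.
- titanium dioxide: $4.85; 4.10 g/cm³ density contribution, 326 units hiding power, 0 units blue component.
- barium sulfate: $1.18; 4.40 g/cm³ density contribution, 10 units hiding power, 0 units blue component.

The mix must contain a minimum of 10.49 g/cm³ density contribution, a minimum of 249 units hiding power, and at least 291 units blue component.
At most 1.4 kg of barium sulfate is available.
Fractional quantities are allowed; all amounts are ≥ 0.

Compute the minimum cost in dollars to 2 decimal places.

This is a linear program. Let x1 = kg of phthalo green, x2 = kg of titanium dioxide, x3 = kg of barium sulfate.
Minimise 17.76x1 + 4.85x2 + 1.18x3 subject to:
  2.05x1 + 4.1x2 + 4.4x3 ≥ 10.49   (density contribution)
  71x1 + 326x2 + 10x3 ≥ 249   (hiding power)
  156x1 ≥ 291   (blue component)
  x3 ≤ 1.4
  x1, x2, x3 ≥ 0.
The optimal mix uses every input. There the density contribution, hiding power, blue component constraints are tight.
So phthalo green = 1.8654 kg, titanium dioxide = 0.32022 kg, barium sulfate = 1.2166 kg.
Objective = 17.76·1.8654 + 4.85·0.32022 + 1.18·1.2166 = 36.1182.

$36.12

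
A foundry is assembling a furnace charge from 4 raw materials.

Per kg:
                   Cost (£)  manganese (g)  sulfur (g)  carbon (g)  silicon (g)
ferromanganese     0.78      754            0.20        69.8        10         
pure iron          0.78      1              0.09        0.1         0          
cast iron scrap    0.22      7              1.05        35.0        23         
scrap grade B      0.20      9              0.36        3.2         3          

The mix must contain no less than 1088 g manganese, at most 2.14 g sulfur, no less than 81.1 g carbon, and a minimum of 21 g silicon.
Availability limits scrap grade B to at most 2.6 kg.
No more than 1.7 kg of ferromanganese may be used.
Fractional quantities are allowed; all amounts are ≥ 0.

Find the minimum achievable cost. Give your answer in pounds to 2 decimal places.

Let x1 = kg of ferromanganese, x2 = kg of pure iron, x3 = kg of cast iron scrap, x4 = kg of scrap grade B.
Minimise 0.78x1 + 0.78x2 + 0.22x3 + 0.2x4 subject to:
  754x1 + 1x2 + 7x3 + 9x4 ≥ 1088   (manganese)
  0.2x1 + 0.09x2 + 1.05x3 + 0.36x4 ≤ 2.14   (sulfur)
  69.8x1 + 0.1x2 + 35x3 + 3.2x4 ≥ 81.1   (carbon)
  10x1 + 23x3 + 3x4 ≥ 21   (silicon)
  x4 ≤ 2.6
  x1 ≤ 1.7
  x1, x2, x3, x4 ≥ 0.
The optimal basis is {ferromanganese, cast iron scrap}; pure iron, scrap grade B drop out. The manganese and silicon requirements are met with equality.
Solving gives x1 = 1.44, x3 = 0.2868.
Cost = 0.78·1.44 + 0.22·0.2868 = 1.1863.

£1.19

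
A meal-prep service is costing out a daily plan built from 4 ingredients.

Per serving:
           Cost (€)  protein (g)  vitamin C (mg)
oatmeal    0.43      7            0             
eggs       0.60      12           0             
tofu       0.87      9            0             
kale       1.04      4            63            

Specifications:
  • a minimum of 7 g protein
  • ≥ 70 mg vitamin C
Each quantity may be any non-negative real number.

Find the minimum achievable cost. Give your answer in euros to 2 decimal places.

Set it up as a linear program. Let x1 = servings of oatmeal, x2 = servings of eggs, x3 = servings of tofu, x4 = servings of kale.
Minimise 0.43x1 + 0.6x2 + 0.87x3 + 1.04x4 s.t.:
  7x1 + 12x2 + 9x3 + 4x4 ≥ 7   (protein)
  63x4 ≥ 70   (vitamin C)
  x1, x2, x3, x4 ≥ 0.
At the optimum only eggs, kale are positive (oatmeal, tofu = 0). There the protein and vitamin C constraints are tight.
Solving gives x2 = 0.213, x4 = 1.111.
Objective = 0.6·0.213 + 1.04·1.111 = 1.2832.

€1.28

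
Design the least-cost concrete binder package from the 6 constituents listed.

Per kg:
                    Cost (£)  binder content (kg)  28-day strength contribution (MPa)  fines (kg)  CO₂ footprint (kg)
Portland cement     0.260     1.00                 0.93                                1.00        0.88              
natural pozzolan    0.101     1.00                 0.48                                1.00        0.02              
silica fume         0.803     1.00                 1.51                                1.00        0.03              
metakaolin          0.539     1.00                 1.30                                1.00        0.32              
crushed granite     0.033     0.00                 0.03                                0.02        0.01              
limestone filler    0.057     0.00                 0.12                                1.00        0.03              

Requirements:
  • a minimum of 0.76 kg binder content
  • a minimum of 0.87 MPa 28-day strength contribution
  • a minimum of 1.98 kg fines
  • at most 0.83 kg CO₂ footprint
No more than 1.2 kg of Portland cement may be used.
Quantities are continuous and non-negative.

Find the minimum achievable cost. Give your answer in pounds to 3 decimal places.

Treat it as an LP. Let x1 = kg of Portland cement, x2 = kg of natural pozzolan, x3 = kg of silica fume, x4 = kg of metakaolin, x5 = kg of crushed granite, x6 = kg of limestone filler.
min 0.26x1 + 0.101x2 + 0.803x3 + 0.539x4 + 0.033x5 + 0.057x6 subject to:
  1x1 + 1x2 + 1x3 + 1x4 ≥ 0.76   (binder content)
  0.93x1 + 0.48x2 + 1.51x3 + 1.3x4 + 0.03x5 + 0.12x6 ≥ 0.87   (28-day strength contribution)
  1x1 + 1x2 + 1x3 + 1x4 + 0.02x5 + 1x6 ≥ 1.98   (fines)
  0.88x1 + 0.02x2 + 0.03x3 + 0.32x4 + 0.01x5 + 0.03x6 ≤ 0.83   (CO₂ footprint)
  x1 ≤ 1.2
  x1, x2, x3, x4, x5, x6 ≥ 0.
The minimum-cost mix takes nothing from Portland cement, silica fume, metakaolin, crushed granite — only natural pozzolan, limestone filler. Binding constraints: 28-day strength contribution and fines.
Optimal quantities: natural pozzolan = 1.757 kg, limestone filler = 0.2233 kg.
Cost = 0.101·1.757 + 0.057·0.2233 = 0.19019.

£0.190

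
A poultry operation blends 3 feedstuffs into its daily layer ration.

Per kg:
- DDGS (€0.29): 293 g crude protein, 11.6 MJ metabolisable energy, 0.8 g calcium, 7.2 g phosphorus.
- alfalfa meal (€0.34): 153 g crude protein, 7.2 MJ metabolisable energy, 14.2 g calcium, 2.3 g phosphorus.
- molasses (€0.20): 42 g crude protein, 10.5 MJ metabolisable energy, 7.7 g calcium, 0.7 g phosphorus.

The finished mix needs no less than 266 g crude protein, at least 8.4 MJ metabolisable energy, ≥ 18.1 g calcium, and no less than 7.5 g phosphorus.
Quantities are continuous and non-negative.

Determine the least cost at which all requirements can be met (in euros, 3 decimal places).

Let x1 = kg of DDGS, x2 = kg of alfalfa meal, x3 = kg of molasses.
Minimize 0.29x1 + 0.34x2 + 0.2x3 s.t.:
  293x1 + 153x2 + 42x3 ≥ 266   (crude protein)
  11.6x1 + 7.2x2 + 10.5x3 ≥ 8.4   (metabolisable energy)
  0.8x1 + 14.2x2 + 7.7x3 ≥ 18.1   (calcium)
  7.2x1 + 2.3x2 + 0.7x3 ≥ 7.5   (phosphorus)
  x1, x2, x3 ≥ 0.
The optimal basis is {DDGS, alfalfa meal}; molasses drops out. Binding constraints: calcium and phosphorus.
Solving gives x1 = 0.6461, x2 = 1.238.
Objective = 0.29·0.6461 + 0.34·1.238 = 0.60829.

€0.608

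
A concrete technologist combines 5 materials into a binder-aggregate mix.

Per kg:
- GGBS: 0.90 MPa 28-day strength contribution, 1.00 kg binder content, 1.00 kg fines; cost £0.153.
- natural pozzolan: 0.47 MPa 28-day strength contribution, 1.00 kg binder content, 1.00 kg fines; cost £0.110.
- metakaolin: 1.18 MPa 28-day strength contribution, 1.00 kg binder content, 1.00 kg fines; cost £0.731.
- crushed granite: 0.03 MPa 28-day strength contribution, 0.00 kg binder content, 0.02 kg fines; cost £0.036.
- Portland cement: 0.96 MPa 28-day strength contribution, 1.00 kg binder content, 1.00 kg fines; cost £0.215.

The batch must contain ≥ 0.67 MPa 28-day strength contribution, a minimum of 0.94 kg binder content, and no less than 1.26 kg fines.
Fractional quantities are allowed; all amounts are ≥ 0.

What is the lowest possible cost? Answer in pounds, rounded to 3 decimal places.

£0.146

Let x1 = kg of GGBS, x2 = kg of natural pozzolan, x3 = kg of metakaolin, x4 = kg of crushed granite, x5 = kg of Portland cement.
Minimize 0.153x1 + 0.11x2 + 0.731x3 + 0.036x4 + 0.215x5 subject to:
  0.9x1 + 0.47x2 + 1.18x3 + 0.03x4 + 0.96x5 ≥ 0.67   (28-day strength contribution)
  1x1 + 1x2 + 1x3 + 1x5 ≥ 0.94   (binder content)
  1x1 + 1x2 + 1x3 + 0.02x4 + 1x5 ≥ 1.26   (fines)
  x1, x2, x3, x4, x5 ≥ 0.
The optimal basis is {GGBS, natural pozzolan}; metakaolin, crushed granite, Portland cement drop out. There the 28-day strength contribution and fines constraints are tight.
Solving gives x1 = 0.1809, x2 = 1.079.
Cost = 0.153·0.1809 + 0.11·1.079 = 0.14637.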